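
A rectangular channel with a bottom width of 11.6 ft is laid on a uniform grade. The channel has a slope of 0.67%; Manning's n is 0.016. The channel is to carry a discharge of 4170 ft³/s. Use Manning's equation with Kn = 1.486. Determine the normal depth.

Manning's equation rearranged: A R^(2/3) = nQ / (1.486·√S) = 0.016 × 4170 / (1.486 × √0.0067) = 548.5.
Try y = 20.2 ft: A R^(2/3) = 639.3 — too large.
Try y = 12.8 ft: A R^(2/3) = 373.6 — too small.
Try y = 17.7 ft: A R^(2/3) = 548.7 — matches.

y_n = 17.7 ft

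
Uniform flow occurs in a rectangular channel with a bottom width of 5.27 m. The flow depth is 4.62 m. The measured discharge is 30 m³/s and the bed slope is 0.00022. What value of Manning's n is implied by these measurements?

Flow area A = b·y = 5.27 × 4.62 = 24.35 m². Wetted perimeter P = b + 2y = 5.27 + 2×4.62 = 14.51 m.
Hydraulic radius R = A/P = 24.35/14.51 = 1.678 m.
Rearranging Manning's equation: n = (1/Q) A R^(2/3) S^(1/2) = (1/30) × 24.35 × 1.678^(2/3) × √0.00022 = 0.017.

n = 0.017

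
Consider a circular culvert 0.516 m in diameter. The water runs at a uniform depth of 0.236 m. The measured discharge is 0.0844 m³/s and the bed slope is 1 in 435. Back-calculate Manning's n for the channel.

n = 0.013

For a circular section of diameter D = 0.516 m at depth y = 0.236 m, the central angle is θ = 2 arccos(1 − 2y/D) = 2.971 rad. Then A = (D²/8)(θ − sin θ) = 0.09322 m² and P = Dθ/2 = 0.7665 m.
Hydraulic radius R = A/P = 0.09322/0.7665 = 0.1216 m.
Rearranging Manning's equation: n = (1/Q) A R^(2/3) S^(1/2) = (1/0.0844) × 0.09322 × 0.1216^(2/3) × √0.002299 = 0.013.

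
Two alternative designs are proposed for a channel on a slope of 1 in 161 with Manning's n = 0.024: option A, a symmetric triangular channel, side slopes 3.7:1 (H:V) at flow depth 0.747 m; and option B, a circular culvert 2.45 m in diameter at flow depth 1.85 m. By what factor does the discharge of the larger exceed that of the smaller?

Channel A: For a triangular section with side slope z = 3.7: A = zy² = 3.7×0.747² = 2.065 m²; P = 2y√(1+z²) = 2×0.747×3.833 = 5.726 m. Hydraulic radius R = A/P = 2.065/5.726 = 0.3606 m. Q_A = (1/0.024)·2.065·0.3606^(2/3)·√0.006211 = 3.435 m³/s.
Channel B: For a circular section of diameter D = 2.45 m at depth y = 1.85 m, the central angle is θ = 2 arccos(1 − 2y/D) = 4.212 rad. Then A = (D²/8)(θ − sin θ) = 3.819 m² and P = Dθ/2 = 5.16 m. Hydraulic radius R = A/P = 3.819/5.16 = 0.7401 m. Q_B = (1/0.024)·3.819·0.7401^(2/3)·√0.006211 = 10.26 m³/s.
The larger discharge is 10.26 m³/s and the smaller is 3.435 m³/s; the ratio is 2.99.

2.99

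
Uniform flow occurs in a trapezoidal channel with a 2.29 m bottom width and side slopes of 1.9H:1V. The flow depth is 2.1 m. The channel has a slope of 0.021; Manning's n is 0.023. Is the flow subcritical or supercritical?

With bottom width b = 2.29 m and side slope z = 1.9: A = (b + zy)y = (2.29 + 1.9×2.1)×2.1 = 13.19 m²; P = b + 2y√(1+z²) = 2.29 + 2×2.1×2.147 = 11.31 m.
Hydraulic radius R = A/P = 13.19/11.31 = 1.166 m.
V = (1/n) R^(2/3) √S = (1/0.023) × 1.166^(2/3) × √0.021 = 6.981 m/s. Hydraulic depth D_h = A/T = 13.19/10.27 = 1.284 m.
Froude number Fr = V/√(g·D_h) = 6.981/√(9.81×1.284) = 1.97, which is greater than 1, so the flow is supercritical.

supercritical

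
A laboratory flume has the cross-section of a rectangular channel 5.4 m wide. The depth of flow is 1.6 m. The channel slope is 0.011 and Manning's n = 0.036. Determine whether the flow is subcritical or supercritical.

Flow area A = b·y = 5.4 × 1.6 = 8.64 m². Wetted perimeter P = b + 2y = 5.4 + 2×1.6 = 8.6 m.
Hydraulic radius R = A/P = 8.64/8.6 = 1.005 m.
V = (1/n) R^(2/3) √S = (1/0.036) × 1.005^(2/3) × √0.011 = 2.922 m/s. Hydraulic depth D_h = A/T = 8.64/5.4 = 1.6 m.
Froude number Fr = V/√(g·D_h) = 2.922/√(9.81×1.6) = 0.738, which is less than 1, so the flow is subcritical.

subcritical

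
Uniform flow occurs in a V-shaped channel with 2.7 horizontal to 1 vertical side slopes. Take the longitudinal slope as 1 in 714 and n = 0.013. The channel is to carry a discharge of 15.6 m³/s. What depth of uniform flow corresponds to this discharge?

Manning's equation rearranged: A R^(2/3) = nQ / (1·√S) = 0.013 × 15.6 / (√0.001401) = 5.419.
Try y = 1.9 m: A R^(2/3) = 9.024 — too large.
Try y = 1.07 m: A R^(2/3) = 1.952 — too small.
Try y = 1.57 m: A R^(2/3) = 5.426 — ≈ 5.419.

y_n = 1.57 m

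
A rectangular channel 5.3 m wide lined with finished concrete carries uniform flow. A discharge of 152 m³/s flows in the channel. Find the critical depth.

y_c = 4.38 m

For a rectangular channel, critical depth y_c = (q²/g)^(1/3) where q = Q/b = 152/5.3 = 28.68 m²/s.
So y_c = (28.68²/9.81)^(1/3) = 4.38 m.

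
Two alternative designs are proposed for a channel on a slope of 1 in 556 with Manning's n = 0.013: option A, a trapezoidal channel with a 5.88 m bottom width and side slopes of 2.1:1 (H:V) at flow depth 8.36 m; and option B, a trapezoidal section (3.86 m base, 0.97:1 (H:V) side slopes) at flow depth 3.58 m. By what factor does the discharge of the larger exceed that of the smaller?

Channel A: With bottom width b = 5.88 m and side slope z = 2.1: A = (b + zy)y = (5.88 + 2.1×8.36)×8.36 = 195.9 m²; P = b + 2y√(1+z²) = 5.88 + 2×8.36×2.326 = 44.77 m. Hydraulic radius R = A/P = 195.9/44.77 = 4.376 m. Q_A = (1/0.013)·195.9·4.376^(2/3)·√0.001799 = 1710 m³/s.
Channel B: With bottom width b = 3.86 m and side slope z = 0.97: A = (b + zy)y = (3.86 + 0.97×3.58)×3.58 = 26.25 m²; P = b + 2y√(1+z²) = 3.86 + 2×3.58×1.393 = 13.84 m. Hydraulic radius R = A/P = 26.25/13.84 = 1.897 m. Q_B = (1/0.013)·26.25·1.897^(2/3)·√0.001799 = 131.3 m³/s.
The larger discharge is 1710 m³/s and the smaller is 131.3 m³/s; the ratio is 13.

13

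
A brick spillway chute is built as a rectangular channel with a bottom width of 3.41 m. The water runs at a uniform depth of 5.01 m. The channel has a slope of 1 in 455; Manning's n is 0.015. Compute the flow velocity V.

V = 3.67 m/s

Flow area A = b·y = 3.41 × 5.01 = 17.08 m². Wetted perimeter P = b + 2y = 3.41 + 2×5.01 = 13.43 m.
Hydraulic radius R = A/P = 17.08/13.43 = 1.272 m.
From Manning's equation, V = (1/n) R^(2/3) S^(1/2) = (1/0.015) × 1.272^(2/3) × 0.002198^(1/2) = 3.67 m/s.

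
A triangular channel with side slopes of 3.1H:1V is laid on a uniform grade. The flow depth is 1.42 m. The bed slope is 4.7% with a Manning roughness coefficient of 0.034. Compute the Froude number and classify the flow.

supercritical

For a triangular section with side slope z = 3.1: A = zy² = 3.1×1.42² = 6.251 m²; P = 2y√(1+z²) = 2×1.42×3.257 = 9.251 m.
Hydraulic radius R = A/P = 6.251/9.251 = 0.6757 m.
V = (1/n) R^(2/3) √S = (1/0.034) × 0.6757^(2/3) × √0.047 = 4.91 m/s. Hydraulic depth D_h = A/T = 6.251/8.804 = 0.71 m.
Froude number Fr = V/√(g·D_h) = 4.91/√(9.81×0.71) = 1.86, which is greater than 1, so the flow is supercritical.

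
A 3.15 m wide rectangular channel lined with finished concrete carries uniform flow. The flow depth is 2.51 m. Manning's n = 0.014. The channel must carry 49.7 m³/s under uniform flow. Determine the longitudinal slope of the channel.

S = 0.00809

Flow area A = b·y = 3.15 × 2.51 = 7.906 m². Wetted perimeter P = b + 2y = 3.15 + 2×2.51 = 8.17 m.
Hydraulic radius R = A/P = 7.906/8.17 = 0.9677 m.
From Manning's equation, S = [nQ / (1 A R^(2/3))]² = [0.014 × 49.7 / (1 × 7.906 × 0.9677^(2/3))]² = 0.00809.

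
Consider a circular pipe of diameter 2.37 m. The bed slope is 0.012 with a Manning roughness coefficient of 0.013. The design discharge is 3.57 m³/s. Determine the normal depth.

Manning's equation rearranged: A R^(2/3) = nQ / (1·√S) = 0.013 × 3.57 / (√0.012) = 0.4237.
Trying y = 0.671 m: A R^(2/3) = 0.5445 — over.
Trying y = 0.437 m: A R^(2/3) = 0.231 — short.
Trying y = 0.591 m: A R^(2/3) = 0.4242 — matches.

y_n = 0.591 m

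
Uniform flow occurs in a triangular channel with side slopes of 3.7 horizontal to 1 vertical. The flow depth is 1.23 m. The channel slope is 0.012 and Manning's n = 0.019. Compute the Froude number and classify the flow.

For a triangular section with side slope z = 3.7: A = zy² = 3.7×1.23² = 5.598 m²; P = 2y√(1+z²) = 2×1.23×3.833 = 9.429 m.
Hydraulic radius R = A/P = 5.598/9.429 = 0.5937 m.
V = (1/n) R^(2/3) √S = (1/0.019) × 0.5937^(2/3) × √0.012 = 4.073 m/s. Hydraulic depth D_h = A/T = 5.598/9.102 = 0.615 m.
Froude number Fr = V/√(g·D_h) = 4.073/√(9.81×0.615) = 1.66, which is greater than 1, so the flow is supercritical.

supercritical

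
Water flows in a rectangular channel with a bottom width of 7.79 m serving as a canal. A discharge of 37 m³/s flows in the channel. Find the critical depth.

y_c = 1.32 m

For a rectangular channel, critical depth y_c = (q²/g)^(1/3) where q = Q/b = 37/7.79 = 4.75 m²/s.
So y_c = (4.75²/9.81)^(1/3) = 1.32 m.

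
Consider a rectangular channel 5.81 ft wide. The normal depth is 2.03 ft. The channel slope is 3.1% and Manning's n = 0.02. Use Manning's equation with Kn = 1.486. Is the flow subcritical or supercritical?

Flow area A = b·y = 5.81 × 2.03 = 11.79 ft². Wetted perimeter P = b + 2y = 5.81 + 2×2.03 = 9.87 ft.
Hydraulic radius R = A/P = 11.79/9.87 = 1.195 ft.
V = (1.486/n) R^(2/3) √S = (1.486/0.02) × 1.195^(2/3) × √0.031 = 14.73 ft/s. Hydraulic depth D_h = A/T = 11.79/5.81 = 2.03 ft.
Froude number Fr = V/√(g·D_h) = 14.73/√(32.2×2.03) = 1.82, which is greater than 1, so the flow is supercritical.

supercritical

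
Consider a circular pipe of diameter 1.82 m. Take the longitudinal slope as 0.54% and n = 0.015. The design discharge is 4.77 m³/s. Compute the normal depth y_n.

y_n = 1.05 m

Manning's equation rearranged: A R^(2/3) = nQ / (1·√S) = 0.015 × 4.77 / (√0.0054) = 0.9737.
Try y = 1.3 m: A R^(2/3) = 1.322 — too large.
Try y = 0.869 m: A R^(2/3) = 0.711 — too small.
Try y = 1.05 m: A R^(2/3) = 0.9729 — matches.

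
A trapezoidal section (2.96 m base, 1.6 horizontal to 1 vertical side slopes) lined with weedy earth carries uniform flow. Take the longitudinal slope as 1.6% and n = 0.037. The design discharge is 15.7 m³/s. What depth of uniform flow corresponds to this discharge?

y_n = 1.15 m

Manning's equation rearranged: A R^(2/3) = nQ / (1·√S) = 0.037 × 15.7 / (√0.016) = 4.592.
At y = 0.931 m: A R^(2/3) = 3.076 — too small.
At y = 1.44 m: A R^(2/3) = 7.082 — too large.
At y = 1.15 m: A R^(2/3) = 4.582 — matches.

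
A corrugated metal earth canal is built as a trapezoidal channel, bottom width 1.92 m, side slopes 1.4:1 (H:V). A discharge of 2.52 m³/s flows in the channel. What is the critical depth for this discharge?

y_c = 0.493 m

At critical depth, Q² T / (g A³) = 1, i.e. A³/T = Q²/g = 2.52²/9.81 = 0.6473.
Trying y = 0.427 m: A³/T = 0.3988 — low.
Trying y = 0.493 m: A³/T = 0.6456 — close enough.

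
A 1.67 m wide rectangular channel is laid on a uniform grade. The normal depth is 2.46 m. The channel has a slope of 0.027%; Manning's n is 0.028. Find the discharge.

Q = 1.76 m³/s

Flow area A = b·y = 1.67 × 2.46 = 4.108 m². Wetted perimeter P = b + 2y = 1.67 + 2×2.46 = 6.59 m.
Hydraulic radius R = A/P = 4.108/6.59 = 0.6234 m.
Manning's equation: Q = (1/n) A R^(2/3) S^(1/2) = (1/0.028) × 4.108 × 0.6234^(2/3) × 0.00027^(1/2) = 1.76 m³/s.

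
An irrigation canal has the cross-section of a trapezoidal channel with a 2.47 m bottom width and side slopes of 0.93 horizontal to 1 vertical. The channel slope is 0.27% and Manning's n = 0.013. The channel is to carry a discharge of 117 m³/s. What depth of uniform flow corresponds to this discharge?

Manning's equation rearranged: A R^(2/3) = nQ / (1·√S) = 0.013 × 117 / (√0.0027) = 29.27.
Try y = 2.62 m: A R^(2/3) = 15.59 — short.
Try y = 4.17 m: A R^(2/3) = 40.75 — over.
Try y = 3.57 m: A R^(2/3) = 29.34 — ≈ 29.27.

y_n = 3.57 m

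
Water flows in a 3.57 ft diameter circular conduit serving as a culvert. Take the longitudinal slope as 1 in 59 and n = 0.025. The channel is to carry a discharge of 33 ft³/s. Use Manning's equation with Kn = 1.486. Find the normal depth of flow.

Manning's equation rearranged: A R^(2/3) = nQ / (1.486·√S) = 0.025 × 33 / (1.486 × √0.01695) = 4.264.
Try y = 1.91 ft: A R^(2/3) = 5.195 — too large.
Try y = 1.7 ft: A R^(2/3) = 4.267 — close enough.

y_n = 1.7 ft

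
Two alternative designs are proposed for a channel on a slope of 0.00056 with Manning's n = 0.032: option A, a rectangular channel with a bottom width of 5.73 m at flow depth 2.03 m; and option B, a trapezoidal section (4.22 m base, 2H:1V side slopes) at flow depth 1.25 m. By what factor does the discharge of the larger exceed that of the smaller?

1.72

Channel A: Flow area A = b·y = 5.73 × 2.03 = 11.63 m². Wetted perimeter P = b + 2y = 5.73 + 2×2.03 = 9.79 m. Hydraulic radius R = A/P = 11.63/9.79 = 1.188 m. Q_A = (1/0.032)·11.63·1.188^(2/3)·√0.00056 = 9.65 m³/s.
Channel B: With bottom width b = 4.22 m and side slope z = 2: A = (b + zy)y = (4.22 + 2×1.25)×1.25 = 8.4 m²; P = b + 2y√(1+z²) = 4.22 + 2×1.25×2.236 = 9.81 m. Hydraulic radius R = A/P = 8.4/9.81 = 0.8563 m. Q_B = (1/0.032)·8.4·0.8563^(2/3)·√0.00056 = 5.601 m³/s.
The larger discharge is 9.65 m³/s and the smaller is 5.601 m³/s; the ratio is 1.72.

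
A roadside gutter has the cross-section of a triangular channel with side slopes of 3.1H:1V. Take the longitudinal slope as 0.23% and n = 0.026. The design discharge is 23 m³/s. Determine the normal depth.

Manning's equation rearranged: A R^(2/3) = nQ / (1·√S) = 0.026 × 23 / (√0.0023) = 12.47.
Trying y = 1.57 m: A R^(2/3) = 6.291 — low.
Trying y = 2.52 m: A R^(2/3) = 22.22 — high.
Trying y = 2.03 m: A R^(2/3) = 12.48 — close enough.

y_n = 2.03 m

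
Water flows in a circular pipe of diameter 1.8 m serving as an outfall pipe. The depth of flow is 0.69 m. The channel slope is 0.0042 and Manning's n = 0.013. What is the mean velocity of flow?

V = 2.59 m/s

For a circular section of diameter D = 1.8 m at depth y = 0.69 m, the central angle is θ = 2 arccos(1 − 2y/D) = 2.671 rad. Then A = (D²/8)(θ − sin θ) = 0.8978 m² and P = Dθ/2 = 2.404 m.
Hydraulic radius R = A/P = 0.8978/2.404 = 0.3735 m.
From Manning's equation, V = (1/n) R^(2/3) S^(1/2) = (1/0.013) × 0.3735^(2/3) × 0.0042^(1/2) = 2.59 m/s.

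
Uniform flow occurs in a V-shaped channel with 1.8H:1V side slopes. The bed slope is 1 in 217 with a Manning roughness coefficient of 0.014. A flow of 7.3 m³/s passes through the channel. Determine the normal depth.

Manning's equation rearranged: A R^(2/3) = nQ / (1·√S) = 0.014 × 7.3 / (√0.004608) = 1.506.
At y = 1.34 m: A R^(2/3) = 2.263 — over.
At y = 1.15 m: A R^(2/3) = 1.505 — ≈ 1.506.

y_n = 1.15 m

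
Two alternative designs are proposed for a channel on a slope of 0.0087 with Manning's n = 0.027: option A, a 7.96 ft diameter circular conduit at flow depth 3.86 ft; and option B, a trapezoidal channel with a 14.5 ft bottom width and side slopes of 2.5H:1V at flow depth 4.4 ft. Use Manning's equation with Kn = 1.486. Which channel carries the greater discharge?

Channel A: For a circular section of diameter D = 7.96 ft at depth y = 3.86 ft, the central angle is θ = 2 arccos(1 − 2y/D) = 3.081 rad. Then A = (D²/8)(θ − sin θ) = 23.93 ft² and P = Dθ/2 = 12.26 ft. Hydraulic radius R = A/P = 23.93/12.26 = 1.951 ft. Q_A = (1.486/0.027)·23.93·1.951^(2/3)·√0.0087 = 191.8 ft³/s.
Channel B: With bottom width b = 14.5 ft and side slope z = 2.5: A = (b + zy)y = (14.5 + 2.5×4.4)×4.4 = 112.2 ft²; P = b + 2y√(1+z²) = 14.5 + 2×4.4×2.693 = 38.19 ft. Hydraulic radius R = A/P = 112.2/38.19 = 2.938 ft. Q_B = (1.486/0.027)·112.2·2.938^(2/3)·√0.0087 = 1181 ft³/s.
Q_A = 191.8 ft³/s vs Q_B = 1181 ft³/s, so channel B carries more.

channel B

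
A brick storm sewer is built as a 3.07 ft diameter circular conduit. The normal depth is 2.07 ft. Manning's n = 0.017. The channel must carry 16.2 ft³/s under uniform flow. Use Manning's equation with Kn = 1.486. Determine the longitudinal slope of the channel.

For a circular section of diameter D = 3.07 ft at depth y = 2.07 ft, the central angle is θ = 2 arccos(1 − 2y/D) = 3.854 rad. Then A = (D²/8)(θ − sin θ) = 5.31 ft² and P = Dθ/2 = 5.915 ft.
Hydraulic radius R = A/P = 5.31/5.915 = 0.8976 ft.
From Manning's equation, S = [nQ / (1.486 A R^(2/3))]² = [0.017 × 16.2 / (1.486 × 5.31 × 0.8976^(2/3))]² = 0.00141.

S = 0.00141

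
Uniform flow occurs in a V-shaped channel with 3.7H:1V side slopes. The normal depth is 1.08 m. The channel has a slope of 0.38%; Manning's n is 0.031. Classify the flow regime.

subcritical

For a triangular section with side slope z = 3.7: A = zy² = 3.7×1.08² = 4.316 m²; P = 2y√(1+z²) = 2×1.08×3.833 = 8.279 m.
Hydraulic radius R = A/P = 4.316/8.279 = 0.5213 m.
V = (1/n) R^(2/3) √S = (1/0.031) × 0.5213^(2/3) × √0.0038 = 1.288 m/s. Hydraulic depth D_h = A/T = 4.316/7.992 = 0.54 m.
Froude number Fr = V/√(g·D_h) = 1.288/√(9.81×0.54) = 0.56, which is less than 1, so the flow is subcritical.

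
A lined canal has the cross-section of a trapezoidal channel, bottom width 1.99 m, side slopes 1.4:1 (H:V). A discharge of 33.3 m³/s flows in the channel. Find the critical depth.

At critical depth, Q² T / (g A³) = 1, i.e. A³/T = Q²/g = 33.3²/9.81 = 113.
Try y = 2.38 m: A³/T = 234.8 — too large.
Try y = 1.51 m: A³/T = 38.27 — too small.
Try y = 1.99 m: A³/T = 113.5 — close enough.

y_c = 1.99 m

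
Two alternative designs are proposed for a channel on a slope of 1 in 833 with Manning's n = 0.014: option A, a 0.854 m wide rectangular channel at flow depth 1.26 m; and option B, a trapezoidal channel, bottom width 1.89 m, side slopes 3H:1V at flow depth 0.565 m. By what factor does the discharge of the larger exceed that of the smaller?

Channel A: Flow area A = b·y = 0.854 × 1.26 = 1.076 m². Wetted perimeter P = b + 2y = 0.854 + 2×1.26 = 3.374 m. Hydraulic radius R = A/P = 1.076/3.374 = 0.3189 m. Q_A = (1/0.014)·1.076·0.3189^(2/3)·√0.0012 = 1.243 m³/s.
Channel B: With bottom width b = 1.89 m and side slope z = 3: A = (b + zy)y = (1.89 + 3×0.565)×0.565 = 2.026 m²; P = b + 2y√(1+z²) = 1.89 + 2×0.565×3.162 = 5.463 m. Hydraulic radius R = A/P = 2.026/5.463 = 0.3707 m. Q_B = (1/0.014)·2.026·0.3707^(2/3)·√0.0012 = 2.587 m³/s.
The larger discharge is 2.587 m³/s and the smaller is 1.243 m³/s; the ratio is 2.08.

2.08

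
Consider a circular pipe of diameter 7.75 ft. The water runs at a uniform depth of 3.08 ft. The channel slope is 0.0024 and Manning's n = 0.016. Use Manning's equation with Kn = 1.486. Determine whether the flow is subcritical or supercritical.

For a circular section of diameter D = 7.75 ft at depth y = 3.08 ft, the central angle is θ = 2 arccos(1 − 2y/D) = 2.728 rad. Then A = (D²/8)(θ − sin θ) = 17.47 ft² and P = Dθ/2 = 10.57 ft.
Hydraulic radius R = A/P = 17.47/10.57 = 1.652 ft.
V = (1.486/n) R^(2/3) √S = (1.486/0.016) × 1.652^(2/3) × √0.0024 = 6.359 ft/s. Hydraulic depth D_h = A/T = 17.47/7.585 = 2.303 ft.
Froude number Fr = V/√(g·D_h) = 6.359/√(32.2×2.303) = 0.738, which is less than 1, so the flow is subcritical.

subcritical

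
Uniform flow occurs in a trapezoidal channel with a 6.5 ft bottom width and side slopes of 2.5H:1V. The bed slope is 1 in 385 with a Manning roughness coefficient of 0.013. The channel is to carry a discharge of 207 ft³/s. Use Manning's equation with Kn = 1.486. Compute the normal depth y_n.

y_n = 2.26 ft

Manning's equation rearranged: A R^(2/3) = nQ / (1.486·√S) = 0.013 × 207 / (1.486 × √0.002597) = 35.53.
Try y = 1.87 ft: A R^(2/3) = 24.39 — short.
Try y = 2.88 ft: A R^(2/3) = 58.23 — over.
Try y = 2.26 ft: A R^(2/3) = 35.51 — ≈ 35.53.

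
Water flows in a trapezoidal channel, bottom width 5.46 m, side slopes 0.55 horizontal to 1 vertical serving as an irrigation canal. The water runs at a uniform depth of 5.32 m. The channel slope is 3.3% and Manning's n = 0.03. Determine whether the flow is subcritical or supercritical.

With bottom width b = 5.46 m and side slope z = 0.55: A = (b + zy)y = (5.46 + 0.55×5.32)×5.32 = 44.61 m²; P = b + 2y√(1+z²) = 5.46 + 2×5.32×1.141 = 17.6 m.
Hydraulic radius R = A/P = 44.61/17.6 = 2.534 m.
V = (1/n) R^(2/3) √S = (1/0.03) × 2.534^(2/3) × √0.033 = 11.26 m/s. Hydraulic depth D_h = A/T = 44.61/11.31 = 3.944 m.
Froude number Fr = V/√(g·D_h) = 11.26/√(9.81×3.944) = 1.81, which is greater than 1, so the flow is supercritical.

supercritical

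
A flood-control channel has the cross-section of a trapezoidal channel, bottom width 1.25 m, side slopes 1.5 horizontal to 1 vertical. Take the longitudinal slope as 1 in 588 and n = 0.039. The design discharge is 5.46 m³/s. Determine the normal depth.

Manning's equation rearranged: A R^(2/3) = nQ / (1·√S) = 0.039 × 5.46 / (√0.001701) = 5.164.
At y = 1.29 m: A R^(2/3) = 3.228 — too small.
At y = 1.82 m: A R^(2/3) = 6.888 — too large.
At y = 1.6 m: A R^(2/3) = 5.166 — ≈ 5.164.

y_n = 1.6 m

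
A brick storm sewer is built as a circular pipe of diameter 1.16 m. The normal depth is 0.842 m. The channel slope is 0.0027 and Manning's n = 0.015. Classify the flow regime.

subcritical

For a circular section of diameter D = 1.16 m at depth y = 0.842 m, the central angle is θ = 2 arccos(1 − 2y/D) = 4.079 rad. Then A = (D²/8)(θ − sin θ) = 0.8217 m² and P = Dθ/2 = 2.366 m.
Hydraulic radius R = A/P = 0.8217/2.366 = 0.3473 m.
V = (1/n) R^(2/3) √S = (1/0.015) × 0.3473^(2/3) × √0.0027 = 1.712 m/s. Hydraulic depth D_h = A/T = 0.8217/1.035 = 0.7939 m.
Froude number Fr = V/√(g·D_h) = 1.712/√(9.81×0.7939) = 0.613, which is less than 1, so the flow is subcritical.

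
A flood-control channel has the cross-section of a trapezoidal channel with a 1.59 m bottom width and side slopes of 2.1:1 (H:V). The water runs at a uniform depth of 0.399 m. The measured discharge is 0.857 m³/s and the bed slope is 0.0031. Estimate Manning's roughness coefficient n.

With bottom width b = 1.59 m and side slope z = 2.1: A = (b + zy)y = (1.59 + 2.1×0.399)×0.399 = 0.9687 m²; P = b + 2y√(1+z²) = 1.59 + 2×0.399×2.326 = 3.446 m.
Hydraulic radius R = A/P = 0.9687/3.446 = 0.2811 m.
Rearranging Manning's equation: n = (1/Q) A R^(2/3) S^(1/2) = (1/0.857) × 0.9687 × 0.2811^(2/3) × √0.0031 = 0.027.

n = 0.027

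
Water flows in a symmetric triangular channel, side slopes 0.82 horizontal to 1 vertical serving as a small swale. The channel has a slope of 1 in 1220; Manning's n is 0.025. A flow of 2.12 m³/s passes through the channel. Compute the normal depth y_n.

y_n = 1.81 m

Manning's equation rearranged: A R^(2/3) = nQ / (1·√S) = 0.025 × 2.12 / (√0.0008197) = 1.851.
At y = 1.43 m: A R^(2/3) = 0.9896 — low.
At y = 2.1 m: A R^(2/3) = 2.757 — high.
At y = 1.81 m: A R^(2/3) = 1.855 — ≈ 1.851.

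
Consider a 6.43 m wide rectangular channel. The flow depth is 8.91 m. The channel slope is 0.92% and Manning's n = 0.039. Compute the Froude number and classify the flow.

subcritical

Flow area A = b·y = 6.43 × 8.91 = 57.29 m². Wetted perimeter P = b + 2y = 6.43 + 2×8.91 = 24.25 m.
Hydraulic radius R = A/P = 57.29/24.25 = 2.363 m.
V = (1/n) R^(2/3) √S = (1/0.039) × 2.363^(2/3) × √0.0092 = 4.363 m/s. Hydraulic depth D_h = A/T = 57.29/6.43 = 8.91 m.
Froude number Fr = V/√(g·D_h) = 4.363/√(9.81×8.91) = 0.467, which is less than 1, so the flow is subcritical.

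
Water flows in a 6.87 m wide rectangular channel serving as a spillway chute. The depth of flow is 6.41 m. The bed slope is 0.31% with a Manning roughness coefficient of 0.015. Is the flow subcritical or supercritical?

subcritical

Flow area A = b·y = 6.87 × 6.41 = 44.04 m². Wetted perimeter P = b + 2y = 6.87 + 2×6.41 = 19.69 m.
Hydraulic radius R = A/P = 44.04/19.69 = 2.237 m.
V = (1/n) R^(2/3) √S = (1/0.015) × 2.237^(2/3) × √0.0031 = 6.348 m/s. Hydraulic depth D_h = A/T = 44.04/6.87 = 6.41 m.
Froude number Fr = V/√(g·D_h) = 6.348/√(9.81×6.41) = 0.801, which is less than 1, so the flow is subcritical.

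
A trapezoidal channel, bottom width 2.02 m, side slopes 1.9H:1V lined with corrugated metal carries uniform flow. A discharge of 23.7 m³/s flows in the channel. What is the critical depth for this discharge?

At critical depth, Q² T / (g A³) = 1, i.e. A³/T = Q²/g = 23.7²/9.81 = 57.26.
At y = 1.23 m: A³/T = 22.99 — short.
At y = 1.55 m: A³/T = 57.62 — close enough.

y_c = 1.55 m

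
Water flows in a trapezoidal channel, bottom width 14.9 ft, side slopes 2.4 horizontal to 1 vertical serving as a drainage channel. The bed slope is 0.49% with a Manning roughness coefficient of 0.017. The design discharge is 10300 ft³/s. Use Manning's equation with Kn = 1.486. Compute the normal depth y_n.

Manning's equation rearranged: A R^(2/3) = nQ / (1.486·√S) = 0.017 × 10300 / (1.486 × √0.0049) = 1683.
Trying y = 7.96 ft: A R^(2/3) = 771.1 — low.
Trying y = 13.3 ft: A R^(2/3) = 2366 — high.
Trying y = 11.4 ft: A R^(2/3) = 1677 — close enough.

y_n = 11.4 ft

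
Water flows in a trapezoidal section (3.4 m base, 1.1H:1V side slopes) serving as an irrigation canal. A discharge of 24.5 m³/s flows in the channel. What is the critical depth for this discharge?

y_c = 1.48 m

At critical depth, Q² T / (g A³) = 1, i.e. A³/T = Q²/g = 24.5²/9.81 = 61.19.
At y = 1.2 m: A³/T = 30.08 — low.
At y = 1.66 m: A³/T = 92.58 — high.
At y = 1.48 m: A³/T = 61.91 — matches.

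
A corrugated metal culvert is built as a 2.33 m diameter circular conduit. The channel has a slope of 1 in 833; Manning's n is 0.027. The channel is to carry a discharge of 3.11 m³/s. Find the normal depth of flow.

Manning's equation rearranged: A R^(2/3) = nQ / (1·√S) = 0.027 × 3.11 / (√0.0012) = 2.424.
At y = 1.16 m: A R^(2/3) = 1.476 — too small.
At y = 1.6 m: A R^(2/3) = 2.427 — ≈ 2.424.

y_n = 1.6 m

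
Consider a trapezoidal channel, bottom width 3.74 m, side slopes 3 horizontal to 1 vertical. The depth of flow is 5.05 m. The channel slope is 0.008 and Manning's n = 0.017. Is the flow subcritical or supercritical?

With bottom width b = 3.74 m and side slope z = 3: A = (b + zy)y = (3.74 + 3×5.05)×5.05 = 95.39 m²; P = b + 2y√(1+z²) = 3.74 + 2×5.05×3.162 = 35.68 m.
Hydraulic radius R = A/P = 95.39/35.68 = 2.674 m.
V = (1/n) R^(2/3) √S = (1/0.017) × 2.674^(2/3) × √0.008 = 10.14 m/s. Hydraulic depth D_h = A/T = 95.39/34.04 = 2.802 m.
Froude number Fr = V/√(g·D_h) = 10.14/√(9.81×2.802) = 1.93, which is greater than 1, so the flow is supercritical.

supercritical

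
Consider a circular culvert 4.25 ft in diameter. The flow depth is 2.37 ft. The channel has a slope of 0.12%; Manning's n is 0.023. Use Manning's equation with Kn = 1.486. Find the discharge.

For a circular section of diameter D = 4.25 ft at depth y = 2.37 ft, the central angle is θ = 2 arccos(1 − 2y/D) = 3.373 rad. Then A = (D²/8)(θ − sin θ) = 8.132 ft² and P = Dθ/2 = 7.167 ft.
Hydraulic radius R = A/P = 8.132/7.167 = 1.135 ft.
Manning's equation: Q = (1.486/n) A R^(2/3) S^(1/2) = (1.486/0.023) × 8.132 × 1.135^(2/3) × 0.0012^(1/2) = 19.8 ft³/s.

Q = 19.8 ft³/s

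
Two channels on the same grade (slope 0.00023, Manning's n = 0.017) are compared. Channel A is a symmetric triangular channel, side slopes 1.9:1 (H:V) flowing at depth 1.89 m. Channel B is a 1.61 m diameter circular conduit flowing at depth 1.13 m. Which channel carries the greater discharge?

channel A

Channel A: For a triangular section with side slope z = 1.9: A = zy² = 1.9×1.89² = 6.787 m²; P = 2y√(1+z²) = 2×1.89×2.147 = 8.116 m. Hydraulic radius R = A/P = 6.787/8.116 = 0.8362 m. Q_A = (1/0.017)·6.787·0.8362^(2/3)·√0.00023 = 5.374 m³/s.
Channel B: For a circular section of diameter D = 1.61 m at depth y = 1.13 m, the central angle is θ = 2 arccos(1 − 2y/D) = 3.973 rad. Then A = (D²/8)(θ − sin θ) = 1.527 m² and P = Dθ/2 = 3.198 m. Hydraulic radius R = A/P = 1.527/3.198 = 0.4773 m. Q_B = (1/0.017)·1.527·0.4773^(2/3)·√0.00023 = 0.8318 m³/s.
Q_A = 5.374 m³/s vs Q_B = 0.8318 m³/s, so channel A carries more.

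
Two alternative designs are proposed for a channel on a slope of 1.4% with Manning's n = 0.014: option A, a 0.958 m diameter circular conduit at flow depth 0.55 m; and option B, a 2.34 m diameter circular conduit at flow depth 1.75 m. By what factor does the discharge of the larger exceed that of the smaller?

15.7

Channel A: For a circular section of diameter D = 0.958 m at depth y = 0.55 m, the central angle is θ = 2 arccos(1 − 2y/D) = 3.439 rad. Then A = (D²/8)(θ − sin θ) = 0.4282 m² and P = Dθ/2 = 1.647 m. Hydraulic radius R = A/P = 0.4282/1.647 = 0.2599 m. Q_A = (1/0.014)·0.4282·0.2599^(2/3)·√0.014 = 1.474 m³/s.
Channel B: For a circular section of diameter D = 2.34 m at depth y = 1.75 m, the central angle is θ = 2 arccos(1 − 2y/D) = 4.179 rad. Then A = (D²/8)(θ − sin θ) = 3.45 m² and P = Dθ/2 = 4.889 m. Hydraulic radius R = A/P = 3.45/4.889 = 0.7055 m. Q_B = (1/0.014)·3.45·0.7055^(2/3)·√0.014 = 23.11 m³/s.
The larger discharge is 23.11 m³/s and the smaller is 1.474 m³/s; the ratio is 15.7.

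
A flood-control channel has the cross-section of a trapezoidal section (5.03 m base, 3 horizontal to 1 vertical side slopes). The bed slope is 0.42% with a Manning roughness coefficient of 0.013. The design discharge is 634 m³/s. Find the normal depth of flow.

Manning's equation rearranged: A R^(2/3) = nQ / (1·√S) = 0.013 × 634 / (√0.0042) = 127.2.
At y = 4.63 m: A R^(2/3) = 163.6 — too large.
At y = 4.15 m: A R^(2/3) = 127.1 — matches.

y_n = 4.15 m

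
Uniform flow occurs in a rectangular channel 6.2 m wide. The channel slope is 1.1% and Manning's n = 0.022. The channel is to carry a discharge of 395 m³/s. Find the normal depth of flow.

Manning's equation rearranged: A R^(2/3) = nQ / (1·√S) = 0.022 × 395 / (√0.011) = 82.86.
At y = 6.76 m: A R^(2/3) = 69.28 — too small.
At y = 8.94 m: A R^(2/3) = 96.63 — too large.
At y = 7.85 m: A R^(2/3) = 82.88 — ≈ 82.86.

y_n = 7.85 m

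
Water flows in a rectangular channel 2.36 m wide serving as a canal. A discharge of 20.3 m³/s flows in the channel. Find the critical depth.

y_c = 1.96 m

For a rectangular channel, critical depth y_c = (q²/g)^(1/3) where q = Q/b = 20.3/2.36 = 8.602 m²/s.
So y_c = (8.602²/9.81)^(1/3) = 1.96 m.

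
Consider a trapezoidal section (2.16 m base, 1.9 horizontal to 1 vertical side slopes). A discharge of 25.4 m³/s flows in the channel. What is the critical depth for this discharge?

y_c = 1.58 m

At critical depth, Q² T / (g A³) = 1, i.e. A³/T = Q²/g = 25.4²/9.81 = 65.77.
Try y = 1.34 m: A³/T = 34.58 — short.
Try y = 1.58 m: A³/T = 66.45 — matches.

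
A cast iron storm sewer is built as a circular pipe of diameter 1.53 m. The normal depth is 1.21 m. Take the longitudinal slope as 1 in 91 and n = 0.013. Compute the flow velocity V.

For a circular section of diameter D = 1.53 m at depth y = 1.21 m, the central angle is θ = 2 arccos(1 − 2y/D) = 4.383 rad. Then A = (D²/8)(θ − sin θ) = 1.559 m² and P = Dθ/2 = 3.353 m.
Hydraulic radius R = A/P = 1.559/3.353 = 0.4651 m.
From Manning's equation, V = (1/n) R^(2/3) S^(1/2) = (1/0.013) × 0.4651^(2/3) × 0.01099^(1/2) = 4.84 m/s.

V = 4.84 m/s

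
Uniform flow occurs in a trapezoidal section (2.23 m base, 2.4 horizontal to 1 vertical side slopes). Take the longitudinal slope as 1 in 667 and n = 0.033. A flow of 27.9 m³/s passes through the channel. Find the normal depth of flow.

Manning's equation rearranged: A R^(2/3) = nQ / (1·√S) = 0.033 × 27.9 / (√0.001499) = 23.78.
Try y = 2.96 m: A R^(2/3) = 37.29 — too large.
Try y = 1.73 m: A R^(2/3) = 10.92 — too small.
Try y = 2.44 m: A R^(2/3) = 23.77 — matches.

y_n = 2.44 m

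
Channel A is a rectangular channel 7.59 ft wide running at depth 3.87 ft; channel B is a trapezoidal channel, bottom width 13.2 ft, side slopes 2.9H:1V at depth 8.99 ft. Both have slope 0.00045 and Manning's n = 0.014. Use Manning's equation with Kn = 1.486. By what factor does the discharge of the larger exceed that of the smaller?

23.3

Channel A: Flow area A = b·y = 7.59 × 3.87 = 29.37 ft². Wetted perimeter P = b + 2y = 7.59 + 2×3.87 = 15.33 ft. Hydraulic radius R = A/P = 29.37/15.33 = 1.916 ft. Q_A = (1.486/0.014)·29.37·1.916^(2/3)·√0.00045 = 102 ft³/s.
Channel B: With bottom width b = 13.2 ft and side slope z = 2.9: A = (b + zy)y = (13.2 + 2.9×8.99)×8.99 = 353 ft²; P = b + 2y√(1+z²) = 13.2 + 2×8.99×3.068 = 68.35 ft. Hydraulic radius R = A/P = 353/68.35 = 5.165 ft. Q_B = (1.486/0.014)·353·5.165^(2/3)·√0.00045 = 2375 ft³/s.
The larger discharge is 2375 ft³/s and the smaller is 102 ft³/s; the ratio is 23.3.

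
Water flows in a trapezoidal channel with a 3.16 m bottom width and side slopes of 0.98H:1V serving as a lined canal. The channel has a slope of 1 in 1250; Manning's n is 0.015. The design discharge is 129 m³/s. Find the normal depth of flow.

Manning's equation rearranged: A R^(2/3) = nQ / (1·√S) = 0.015 × 129 / (√0.0008) = 68.41.
Trying y = 5.98 m: A R^(2/3) = 104.8 — too large.
Trying y = 4.18 m: A R^(2/3) = 48.8 — too small.
Trying y = 4.91 m: A R^(2/3) = 68.49 — matches.

y_n = 4.91 m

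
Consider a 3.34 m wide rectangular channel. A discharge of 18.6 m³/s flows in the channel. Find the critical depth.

For a rectangular channel, critical depth y_c = (q²/g)^(1/3) where q = Q/b = 18.6/3.34 = 5.569 m²/s.
So y_c = (5.569²/9.81)^(1/3) = 1.47 m.

y_c = 1.47 m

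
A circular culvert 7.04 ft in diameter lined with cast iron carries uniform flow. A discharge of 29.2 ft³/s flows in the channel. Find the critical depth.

y_c = 1.36 ft

At critical depth, Q² T / (g A³) = 1, i.e. A³/T = Q²/g = 29.2²/32.2 = 26.48.
At y = 0.974 ft: A³/T = 7.099 — low.
At y = 1.36 ft: A³/T = 26.38 — close enough.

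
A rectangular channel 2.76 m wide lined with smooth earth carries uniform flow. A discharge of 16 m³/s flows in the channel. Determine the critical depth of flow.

y_c = 1.51 m

For a rectangular channel, critical depth y_c = (q²/g)^(1/3) where q = Q/b = 16/2.76 = 5.797 m²/s.
So y_c = (5.797²/9.81)^(1/3) = 1.51 m.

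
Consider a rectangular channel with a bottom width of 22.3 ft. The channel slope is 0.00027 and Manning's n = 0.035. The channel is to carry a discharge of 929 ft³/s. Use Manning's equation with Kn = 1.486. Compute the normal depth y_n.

Manning's equation rearranged: A R^(2/3) = nQ / (1.486·√S) = 0.035 × 929 / (1.486 × √0.00027) = 1332.
Try y = 18.9 ft: A R^(2/3) = 1544 — high.
Try y = 12.7 ft: A R^(2/3) = 928.6 — low.
Try y = 16.8 ft: A R^(2/3) = 1332 — matches.

y_n = 16.8 ft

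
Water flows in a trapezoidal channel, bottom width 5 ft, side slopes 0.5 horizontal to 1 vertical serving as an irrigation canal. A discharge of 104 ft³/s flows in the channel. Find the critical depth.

y_c = 2.2 ft

At critical depth, Q² T / (g A³) = 1, i.e. A³/T = Q²/g = 104²/32.2 = 335.9.
At y = 1.65 ft: A³/T = 133.5 — low.
At y = 2.2 ft: A³/T = 335.7 — matches.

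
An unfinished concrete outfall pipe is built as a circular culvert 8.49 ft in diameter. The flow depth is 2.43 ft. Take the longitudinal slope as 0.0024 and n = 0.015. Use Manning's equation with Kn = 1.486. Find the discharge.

For a circular section of diameter D = 8.49 ft at depth y = 2.43 ft, the central angle is θ = 2 arccos(1 − 2y/D) = 2.258 rad. Then A = (D²/8)(θ − sin θ) = 13.38 ft² and P = Dθ/2 = 9.585 ft.
Hydraulic radius R = A/P = 13.38/9.585 = 1.396 ft.
Manning's equation: Q = (1.486/n) A R^(2/3) S^(1/2) = (1.486/0.015) × 13.38 × 1.396^(2/3) × 0.0024^(1/2) = 81.1 ft³/s.

Q = 81.1 ft³/s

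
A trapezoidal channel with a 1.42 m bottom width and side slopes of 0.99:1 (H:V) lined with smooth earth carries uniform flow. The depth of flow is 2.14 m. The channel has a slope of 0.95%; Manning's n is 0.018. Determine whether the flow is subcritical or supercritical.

supercritical

With bottom width b = 1.42 m and side slope z = 0.99: A = (b + zy)y = (1.42 + 0.99×2.14)×2.14 = 7.573 m²; P = b + 2y√(1+z²) = 1.42 + 2×2.14×1.407 = 7.443 m.
Hydraulic radius R = A/P = 7.573/7.443 = 1.017 m.
V = (1/n) R^(2/3) √S = (1/0.018) × 1.017^(2/3) × √0.0095 = 5.478 m/s. Hydraulic depth D_h = A/T = 7.573/5.657 = 1.339 m.
Froude number Fr = V/√(g·D_h) = 5.478/√(9.81×1.339) = 1.51, which is greater than 1, so the flow is supercritical.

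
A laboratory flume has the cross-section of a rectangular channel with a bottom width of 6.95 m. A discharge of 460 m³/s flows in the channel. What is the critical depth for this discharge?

For a rectangular channel, critical depth y_c = (q²/g)^(1/3) where q = Q/b = 460/6.95 = 66.19 m²/s.
So y_c = (66.19²/9.81)^(1/3) = 7.64 m.

y_c = 7.64 m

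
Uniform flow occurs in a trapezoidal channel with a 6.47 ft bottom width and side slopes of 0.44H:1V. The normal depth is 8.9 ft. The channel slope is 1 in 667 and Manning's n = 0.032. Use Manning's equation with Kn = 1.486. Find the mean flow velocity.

With bottom width b = 6.47 ft and side slope z = 0.44: A = (b + zy)y = (6.47 + 0.44×8.9)×8.9 = 92.44 ft²; P = b + 2y√(1+z²) = 6.47 + 2×8.9×1.093 = 25.92 ft.
Hydraulic radius R = A/P = 92.44/25.92 = 3.567 ft.
From Manning's equation, V = (1.486/n) R^(2/3) S^(1/2) = (1.486/0.032) × 3.567^(2/3) × 0.001499^(1/2) = 4.2 ft/s.

V = 4.2 ft/s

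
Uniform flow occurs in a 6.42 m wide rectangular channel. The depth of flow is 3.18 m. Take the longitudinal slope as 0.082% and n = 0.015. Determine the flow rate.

Q = 53.3 m³/s

Flow area A = b·y = 6.42 × 3.18 = 20.42 m². Wetted perimeter P = b + 2y = 6.42 + 2×3.18 = 12.78 m.
Hydraulic radius R = A/P = 20.42/12.78 = 1.597 m.
Manning's equation: Q = (1/n) A R^(2/3) S^(1/2) = (1/0.015) × 20.42 × 1.597^(2/3) × 0.00082^(1/2) = 53.3 m³/s.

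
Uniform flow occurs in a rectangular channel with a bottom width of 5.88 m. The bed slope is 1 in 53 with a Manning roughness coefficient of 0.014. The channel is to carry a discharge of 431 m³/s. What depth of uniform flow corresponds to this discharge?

Manning's equation rearranged: A R^(2/3) = nQ / (1·√S) = 0.014 × 431 / (√0.01887) = 43.93.
Try y = 3.55 m: A R^(2/3) = 28.65 — low.
Try y = 5.81 m: A R^(2/3) = 53.36 — high.
Try y = 4.96 m: A R^(2/3) = 43.89 — matches.

y_n = 4.96 m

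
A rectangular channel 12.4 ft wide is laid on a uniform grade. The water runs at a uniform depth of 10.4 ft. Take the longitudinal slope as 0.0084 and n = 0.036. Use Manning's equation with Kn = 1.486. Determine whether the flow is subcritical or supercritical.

subcritical

Flow area A = b·y = 12.4 × 10.4 = 129 ft². Wetted perimeter P = b + 2y = 12.4 + 2×10.4 = 33.2 ft.
Hydraulic radius R = A/P = 129/33.2 = 3.884 ft.
V = (1.486/n) R^(2/3) √S = (1.486/0.036) × 3.884^(2/3) × √0.0084 = 9.348 ft/s. Hydraulic depth D_h = A/T = 129/12.4 = 10.4 ft.
Froude number Fr = V/√(g·D_h) = 9.348/√(32.2×10.4) = 0.511, which is less than 1, so the flow is subcritical.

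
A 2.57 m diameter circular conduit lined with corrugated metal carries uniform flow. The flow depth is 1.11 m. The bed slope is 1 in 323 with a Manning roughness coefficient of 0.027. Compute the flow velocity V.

V = 1.44 m/s

For a circular section of diameter D = 2.57 m at depth y = 1.11 m, the central angle is θ = 2 arccos(1 − 2y/D) = 2.868 rad. Then A = (D²/8)(θ − sin θ) = 2.145 m² and P = Dθ/2 = 3.686 m.
Hydraulic radius R = A/P = 2.145/3.686 = 0.5821 m.
From Manning's equation, V = (1/n) R^(2/3) S^(1/2) = (1/0.027) × 0.5821^(2/3) × 0.003096^(1/2) = 1.44 m/s.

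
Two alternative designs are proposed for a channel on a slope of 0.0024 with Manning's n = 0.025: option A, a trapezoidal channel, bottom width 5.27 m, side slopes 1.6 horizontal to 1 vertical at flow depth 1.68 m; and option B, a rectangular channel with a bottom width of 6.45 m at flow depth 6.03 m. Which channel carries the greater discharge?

Channel A: With bottom width b = 5.27 m and side slope z = 1.6: A = (b + zy)y = (5.27 + 1.6×1.68)×1.68 = 13.37 m²; P = b + 2y√(1+z²) = 5.27 + 2×1.68×1.887 = 11.61 m. Hydraulic radius R = A/P = 13.37/11.61 = 1.152 m. Q_A = (1/0.025)·13.37·1.152^(2/3)·√0.0024 = 28.78 m³/s.
Channel B: Flow area A = b·y = 6.45 × 6.03 = 38.89 m². Wetted perimeter P = b + 2y = 6.45 + 2×6.03 = 18.51 m. Hydraulic radius R = A/P = 38.89/18.51 = 2.101 m. Q_B = (1/0.025)·38.89·2.101^(2/3)·√0.0024 = 125 m³/s.
Q_A = 28.78 m³/s vs Q_B = 125 m³/s, so channel B carries more.

channel B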